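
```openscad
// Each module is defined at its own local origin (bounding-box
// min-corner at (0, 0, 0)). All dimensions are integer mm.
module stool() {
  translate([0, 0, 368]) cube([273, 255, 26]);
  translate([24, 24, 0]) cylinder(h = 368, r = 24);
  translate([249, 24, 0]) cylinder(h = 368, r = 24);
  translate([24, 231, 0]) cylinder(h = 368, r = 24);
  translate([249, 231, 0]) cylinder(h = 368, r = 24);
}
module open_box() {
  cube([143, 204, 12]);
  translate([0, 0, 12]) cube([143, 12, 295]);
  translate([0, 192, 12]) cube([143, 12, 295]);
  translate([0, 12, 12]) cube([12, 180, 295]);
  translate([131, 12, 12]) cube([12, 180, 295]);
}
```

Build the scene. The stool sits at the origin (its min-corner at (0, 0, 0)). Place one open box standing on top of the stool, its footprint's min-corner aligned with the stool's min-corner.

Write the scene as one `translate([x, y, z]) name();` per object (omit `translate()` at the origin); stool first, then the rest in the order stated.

stool();
translate([0, 0, 394]) open_box();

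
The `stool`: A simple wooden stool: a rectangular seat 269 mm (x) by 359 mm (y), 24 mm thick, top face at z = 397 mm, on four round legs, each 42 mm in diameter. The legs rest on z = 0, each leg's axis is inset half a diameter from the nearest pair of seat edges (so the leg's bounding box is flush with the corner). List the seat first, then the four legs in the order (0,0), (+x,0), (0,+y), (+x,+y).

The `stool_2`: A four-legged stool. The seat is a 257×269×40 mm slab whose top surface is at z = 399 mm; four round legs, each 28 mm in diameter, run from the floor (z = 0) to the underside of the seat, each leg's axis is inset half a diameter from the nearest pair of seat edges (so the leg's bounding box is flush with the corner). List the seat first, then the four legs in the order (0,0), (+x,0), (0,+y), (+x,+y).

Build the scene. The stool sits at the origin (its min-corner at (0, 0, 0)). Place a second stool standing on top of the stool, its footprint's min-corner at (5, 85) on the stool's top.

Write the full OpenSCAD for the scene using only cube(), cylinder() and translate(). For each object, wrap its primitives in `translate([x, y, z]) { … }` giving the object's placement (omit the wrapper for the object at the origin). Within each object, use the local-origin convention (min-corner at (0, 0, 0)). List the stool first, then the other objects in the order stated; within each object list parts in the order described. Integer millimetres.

translate([0, 0, 373]) cube([269, 359, 24]);
translate([21, 21, 0]) cylinder(h = 373, r = 21);
translate([248, 21, 0]) cylinder(h = 373, r = 21);
translate([21, 338, 0]) cylinder(h = 373, r = 21);
translate([248, 338, 0]) cylinder(h = 373, r = 21);
translate([5, 85, 397]) {
  translate([0, 0, 359]) cube([257, 269, 40]);
  translate([14, 14, 0]) cylinder(h = 359, r = 14);
  translate([243, 14, 0]) cylinder(h = 359, r = 14);
  translate([14, 255, 0]) cylinder(h = 359, r = 14);
  translate([243, 255, 0]) cylinder(h = 359, r = 14);
}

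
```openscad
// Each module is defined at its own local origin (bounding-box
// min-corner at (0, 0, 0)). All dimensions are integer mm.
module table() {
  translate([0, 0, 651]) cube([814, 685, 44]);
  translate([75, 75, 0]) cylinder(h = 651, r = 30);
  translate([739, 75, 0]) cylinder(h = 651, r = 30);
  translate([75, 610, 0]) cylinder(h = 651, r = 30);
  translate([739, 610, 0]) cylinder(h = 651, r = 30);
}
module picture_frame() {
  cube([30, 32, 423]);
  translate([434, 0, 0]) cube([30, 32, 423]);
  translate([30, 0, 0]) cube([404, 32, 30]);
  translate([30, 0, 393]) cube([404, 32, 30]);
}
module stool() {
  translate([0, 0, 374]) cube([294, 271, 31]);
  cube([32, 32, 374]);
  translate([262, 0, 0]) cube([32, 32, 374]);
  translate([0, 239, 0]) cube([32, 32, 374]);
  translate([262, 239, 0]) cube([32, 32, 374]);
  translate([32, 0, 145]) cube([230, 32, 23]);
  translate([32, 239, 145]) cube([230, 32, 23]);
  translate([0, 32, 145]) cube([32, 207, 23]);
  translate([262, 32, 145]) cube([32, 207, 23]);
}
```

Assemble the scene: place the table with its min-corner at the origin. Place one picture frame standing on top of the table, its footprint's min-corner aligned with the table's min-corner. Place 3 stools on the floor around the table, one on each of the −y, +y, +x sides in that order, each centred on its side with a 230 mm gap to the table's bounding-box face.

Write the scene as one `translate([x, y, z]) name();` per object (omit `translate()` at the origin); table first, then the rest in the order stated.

table();
translate([0, 0, 695]) picture_frame();
translate([260, -501, 0]) stool();
translate([260, 915, 0]) stool();
translate([1044, 207, 0]) stool();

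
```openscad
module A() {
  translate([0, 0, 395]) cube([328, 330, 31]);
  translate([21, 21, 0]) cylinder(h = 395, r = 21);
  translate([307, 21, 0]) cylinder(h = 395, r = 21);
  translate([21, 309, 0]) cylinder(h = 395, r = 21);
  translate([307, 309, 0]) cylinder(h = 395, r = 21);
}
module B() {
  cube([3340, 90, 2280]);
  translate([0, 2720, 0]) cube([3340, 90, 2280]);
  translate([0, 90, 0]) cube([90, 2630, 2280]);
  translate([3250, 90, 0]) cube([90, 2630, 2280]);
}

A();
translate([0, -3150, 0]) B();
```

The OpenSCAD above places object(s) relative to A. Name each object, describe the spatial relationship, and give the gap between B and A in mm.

A is a stool. B is a house frame. The house frame is on the floor beside the stool on its −y side. The gap between the house frame and the stool is 340 mm.

The house frame's nearest face is 340 mm from the stool's −y face.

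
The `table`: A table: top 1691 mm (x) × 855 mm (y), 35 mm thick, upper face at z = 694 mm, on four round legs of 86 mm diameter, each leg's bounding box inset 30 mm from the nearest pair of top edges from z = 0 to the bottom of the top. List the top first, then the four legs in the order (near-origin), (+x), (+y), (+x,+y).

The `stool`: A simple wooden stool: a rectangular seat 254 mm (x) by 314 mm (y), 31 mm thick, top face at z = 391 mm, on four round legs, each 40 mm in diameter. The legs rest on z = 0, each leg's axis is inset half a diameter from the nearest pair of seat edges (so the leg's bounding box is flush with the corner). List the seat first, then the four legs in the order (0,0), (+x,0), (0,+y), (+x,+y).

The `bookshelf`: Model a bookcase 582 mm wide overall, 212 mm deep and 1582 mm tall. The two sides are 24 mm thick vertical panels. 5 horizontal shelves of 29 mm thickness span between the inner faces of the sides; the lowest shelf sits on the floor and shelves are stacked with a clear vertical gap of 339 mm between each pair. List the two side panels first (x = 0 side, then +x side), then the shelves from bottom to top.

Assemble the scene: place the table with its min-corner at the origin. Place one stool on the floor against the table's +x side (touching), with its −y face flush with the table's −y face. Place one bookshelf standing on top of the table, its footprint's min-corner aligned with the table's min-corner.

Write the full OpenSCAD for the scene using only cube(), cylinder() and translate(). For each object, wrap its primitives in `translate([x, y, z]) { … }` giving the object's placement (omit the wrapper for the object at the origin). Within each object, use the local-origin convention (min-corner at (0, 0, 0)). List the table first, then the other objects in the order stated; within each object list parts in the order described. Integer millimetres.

translate([0, 0, 659]) cube([1691, 855, 35]);
translate([73, 73, 0]) cylinder(h = 659, r = 43);
translate([1618, 73, 0]) cylinder(h = 659, r = 43);
translate([73, 782, 0]) cylinder(h = 659, r = 43);
translate([1618, 782, 0]) cylinder(h = 659, r = 43);
translate([1691, 0, 0]) {
  translate([0, 0, 360]) cube([254, 314, 31]);
  translate([20, 20, 0]) cylinder(h = 360, r = 20);
  translate([234, 20, 0]) cylinder(h = 360, r = 20);
  translate([20, 294, 0]) cylinder(h = 360, r = 20);
  translate([234, 294, 0]) cylinder(h = 360, r = 20);
}
translate([0, 0, 694]) {
  cube([24, 212, 1582]);
  translate([558, 0, 0]) cube([24, 212, 1582]);
  translate([24, 0, 0]) cube([534, 212, 29]);
  translate([24, 0, 368]) cube([534, 212, 29]);
  translate([24, 0, 736]) cube([534, 212, 29]);
  translate([24, 0, 1104]) cube([534, 212, 29]);
  translate([24, 0, 1472]) cube([534, 212, 29]);
}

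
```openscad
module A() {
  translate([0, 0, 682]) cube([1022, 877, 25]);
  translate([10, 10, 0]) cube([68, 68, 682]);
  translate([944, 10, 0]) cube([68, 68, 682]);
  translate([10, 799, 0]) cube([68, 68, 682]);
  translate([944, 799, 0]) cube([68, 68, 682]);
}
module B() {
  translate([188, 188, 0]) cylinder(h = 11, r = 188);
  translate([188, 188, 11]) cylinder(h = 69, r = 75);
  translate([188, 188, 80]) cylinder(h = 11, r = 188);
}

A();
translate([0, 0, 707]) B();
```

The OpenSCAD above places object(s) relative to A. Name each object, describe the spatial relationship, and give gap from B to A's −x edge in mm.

A is a table. B is a spool. The spool is on top of the table. The gap from the spool to the table's −x edge is 0 mm.

The spool's min-x is at 0; the table's min-x is 0; gap = 0 mm.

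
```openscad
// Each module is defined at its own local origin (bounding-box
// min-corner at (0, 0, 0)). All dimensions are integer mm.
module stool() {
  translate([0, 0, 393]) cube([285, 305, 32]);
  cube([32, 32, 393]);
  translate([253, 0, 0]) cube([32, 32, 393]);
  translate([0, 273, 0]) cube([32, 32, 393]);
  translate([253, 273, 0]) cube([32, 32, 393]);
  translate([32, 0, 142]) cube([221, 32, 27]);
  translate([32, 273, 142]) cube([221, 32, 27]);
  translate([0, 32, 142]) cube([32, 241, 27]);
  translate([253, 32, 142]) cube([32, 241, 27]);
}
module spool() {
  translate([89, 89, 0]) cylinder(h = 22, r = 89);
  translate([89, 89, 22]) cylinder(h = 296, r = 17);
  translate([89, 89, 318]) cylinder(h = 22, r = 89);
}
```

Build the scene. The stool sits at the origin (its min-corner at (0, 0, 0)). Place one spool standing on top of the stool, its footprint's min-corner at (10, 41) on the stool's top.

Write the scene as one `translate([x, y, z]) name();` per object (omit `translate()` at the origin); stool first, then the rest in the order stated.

stool();
translate([10, 41, 425]) spool();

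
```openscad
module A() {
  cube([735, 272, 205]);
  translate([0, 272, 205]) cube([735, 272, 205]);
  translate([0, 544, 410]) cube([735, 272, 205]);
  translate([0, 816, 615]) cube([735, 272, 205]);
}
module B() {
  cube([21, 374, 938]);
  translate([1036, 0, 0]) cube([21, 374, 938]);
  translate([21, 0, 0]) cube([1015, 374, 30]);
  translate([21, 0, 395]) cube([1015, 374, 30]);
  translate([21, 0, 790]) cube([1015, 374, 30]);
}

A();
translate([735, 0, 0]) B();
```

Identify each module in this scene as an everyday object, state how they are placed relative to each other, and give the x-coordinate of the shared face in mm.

The staircase's +x face and the bookshelf's −x face are both at x = 735 mm.

A is a staircase. B is a bookshelf. The bookshelf is against the staircase's +x side, with their −y faces flush. The x-coordinate of the shared face is 735 mm.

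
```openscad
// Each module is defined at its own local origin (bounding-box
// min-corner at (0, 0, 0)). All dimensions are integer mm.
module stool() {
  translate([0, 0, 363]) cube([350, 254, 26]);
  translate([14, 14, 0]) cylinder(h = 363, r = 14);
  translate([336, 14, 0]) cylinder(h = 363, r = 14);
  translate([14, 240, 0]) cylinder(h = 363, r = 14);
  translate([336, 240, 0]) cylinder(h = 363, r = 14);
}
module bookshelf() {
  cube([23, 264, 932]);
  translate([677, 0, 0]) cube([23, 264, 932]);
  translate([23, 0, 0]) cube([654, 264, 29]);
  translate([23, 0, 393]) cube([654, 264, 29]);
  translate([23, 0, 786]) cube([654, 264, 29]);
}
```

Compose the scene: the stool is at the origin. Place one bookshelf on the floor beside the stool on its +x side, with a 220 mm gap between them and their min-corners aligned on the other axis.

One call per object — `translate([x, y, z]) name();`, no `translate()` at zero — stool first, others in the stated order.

stool();
translate([570, 0, 0]) bookshelf();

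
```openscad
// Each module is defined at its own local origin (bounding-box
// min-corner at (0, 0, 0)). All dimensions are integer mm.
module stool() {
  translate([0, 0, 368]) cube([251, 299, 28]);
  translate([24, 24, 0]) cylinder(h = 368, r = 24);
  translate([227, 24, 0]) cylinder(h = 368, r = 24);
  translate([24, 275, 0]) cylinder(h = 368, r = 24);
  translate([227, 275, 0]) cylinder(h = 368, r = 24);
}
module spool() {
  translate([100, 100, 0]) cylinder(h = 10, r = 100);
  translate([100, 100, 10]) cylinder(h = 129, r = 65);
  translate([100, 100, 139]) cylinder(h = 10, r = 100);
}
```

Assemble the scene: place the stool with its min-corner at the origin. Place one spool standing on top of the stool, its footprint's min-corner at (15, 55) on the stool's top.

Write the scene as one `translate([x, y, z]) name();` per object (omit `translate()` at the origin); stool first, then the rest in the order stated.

stool();
translate([15, 55, 396]) spool();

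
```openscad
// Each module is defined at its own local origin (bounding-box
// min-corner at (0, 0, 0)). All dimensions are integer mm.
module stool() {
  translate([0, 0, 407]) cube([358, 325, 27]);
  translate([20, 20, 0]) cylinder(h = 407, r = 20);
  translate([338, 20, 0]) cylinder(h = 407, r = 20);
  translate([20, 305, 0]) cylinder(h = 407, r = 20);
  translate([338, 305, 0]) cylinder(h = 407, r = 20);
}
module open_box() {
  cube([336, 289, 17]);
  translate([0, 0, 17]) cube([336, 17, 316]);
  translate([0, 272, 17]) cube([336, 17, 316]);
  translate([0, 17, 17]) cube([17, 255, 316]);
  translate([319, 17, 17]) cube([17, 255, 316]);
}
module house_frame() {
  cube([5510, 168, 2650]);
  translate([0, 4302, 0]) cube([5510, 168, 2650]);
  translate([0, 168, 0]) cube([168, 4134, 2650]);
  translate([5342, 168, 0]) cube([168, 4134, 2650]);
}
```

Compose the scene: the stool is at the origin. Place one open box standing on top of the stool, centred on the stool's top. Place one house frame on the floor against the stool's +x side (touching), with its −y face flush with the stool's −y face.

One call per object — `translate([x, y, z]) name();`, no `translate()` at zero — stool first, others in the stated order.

stool();
translate([11, 18, 434]) open_box();
translate([358, 0, 0]) house_frame();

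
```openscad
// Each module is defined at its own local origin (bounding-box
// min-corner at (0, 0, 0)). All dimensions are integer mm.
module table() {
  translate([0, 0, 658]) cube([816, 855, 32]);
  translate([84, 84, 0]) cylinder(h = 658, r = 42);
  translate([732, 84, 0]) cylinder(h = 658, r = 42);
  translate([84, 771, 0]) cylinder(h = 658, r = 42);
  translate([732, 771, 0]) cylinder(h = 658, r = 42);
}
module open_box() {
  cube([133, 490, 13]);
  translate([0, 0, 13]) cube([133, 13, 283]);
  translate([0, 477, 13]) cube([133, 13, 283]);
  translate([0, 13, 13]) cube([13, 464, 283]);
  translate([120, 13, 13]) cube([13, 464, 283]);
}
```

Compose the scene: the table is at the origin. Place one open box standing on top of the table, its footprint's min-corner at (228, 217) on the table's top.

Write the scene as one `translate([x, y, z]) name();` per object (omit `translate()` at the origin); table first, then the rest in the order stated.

table();
translate([228, 217, 690]) open_box();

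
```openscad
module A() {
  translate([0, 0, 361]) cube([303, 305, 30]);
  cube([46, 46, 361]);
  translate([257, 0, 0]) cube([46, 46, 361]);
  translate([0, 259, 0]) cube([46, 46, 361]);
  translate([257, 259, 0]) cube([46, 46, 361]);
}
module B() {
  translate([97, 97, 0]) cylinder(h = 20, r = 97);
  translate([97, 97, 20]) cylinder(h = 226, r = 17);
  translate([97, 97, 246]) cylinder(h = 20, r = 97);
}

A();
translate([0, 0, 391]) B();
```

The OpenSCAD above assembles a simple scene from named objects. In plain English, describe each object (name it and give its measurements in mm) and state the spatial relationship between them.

A is a four-legged stool. The seat is 303×305 mm, 30 mm thick, top at z = 391 mm. It stands on four square legs, each 46×46 mm in cross-section, from z = 0 to the seat underside, each flush with a corner of the seat.

B is a spool: two coaxial disc flanges of radius 97 mm and thickness 20 mm, joined by a core cylinder of radius 17 mm and height 226 mm. The lower flange rests on z = 0 and the three cylinders share a vertical axis.

The spool is on top of the stool.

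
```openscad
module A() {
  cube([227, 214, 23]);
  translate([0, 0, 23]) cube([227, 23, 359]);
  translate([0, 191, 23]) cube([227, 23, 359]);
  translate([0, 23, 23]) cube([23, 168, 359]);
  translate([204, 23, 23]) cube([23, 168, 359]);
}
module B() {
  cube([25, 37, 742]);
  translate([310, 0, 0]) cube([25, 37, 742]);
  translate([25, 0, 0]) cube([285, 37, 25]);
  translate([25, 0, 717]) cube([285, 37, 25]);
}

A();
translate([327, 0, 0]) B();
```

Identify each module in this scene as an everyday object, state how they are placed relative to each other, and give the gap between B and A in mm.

A is an open box. B is a picture frame. The picture frame is on the floor beside the open box on its +x side. The gap between the picture frame and the open box is 100 mm.

The picture frame's nearest face is 100 mm from the open box's +x face.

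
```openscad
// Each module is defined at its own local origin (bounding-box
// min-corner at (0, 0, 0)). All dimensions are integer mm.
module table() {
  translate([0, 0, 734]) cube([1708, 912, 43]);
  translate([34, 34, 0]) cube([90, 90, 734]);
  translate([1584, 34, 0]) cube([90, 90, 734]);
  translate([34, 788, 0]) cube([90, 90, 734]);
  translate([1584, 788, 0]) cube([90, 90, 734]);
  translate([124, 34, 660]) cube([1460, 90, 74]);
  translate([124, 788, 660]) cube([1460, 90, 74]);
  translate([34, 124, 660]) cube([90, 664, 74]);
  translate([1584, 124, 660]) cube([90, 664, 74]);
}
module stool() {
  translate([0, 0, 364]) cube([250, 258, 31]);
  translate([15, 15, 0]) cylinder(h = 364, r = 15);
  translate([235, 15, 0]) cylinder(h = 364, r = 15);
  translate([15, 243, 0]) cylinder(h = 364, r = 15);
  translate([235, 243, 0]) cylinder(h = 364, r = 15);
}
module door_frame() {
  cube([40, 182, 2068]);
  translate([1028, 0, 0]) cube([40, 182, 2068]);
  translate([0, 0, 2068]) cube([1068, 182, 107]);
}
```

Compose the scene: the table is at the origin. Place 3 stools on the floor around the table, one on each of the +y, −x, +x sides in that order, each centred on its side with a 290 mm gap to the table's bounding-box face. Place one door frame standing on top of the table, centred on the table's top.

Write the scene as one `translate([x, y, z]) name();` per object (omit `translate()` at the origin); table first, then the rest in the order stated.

table();
translate([729, 1202, 0]) stool();
translate([-540, 327, 0]) stool();
translate([1998, 327, 0]) stool();
translate([320, 365, 777]) door_frame();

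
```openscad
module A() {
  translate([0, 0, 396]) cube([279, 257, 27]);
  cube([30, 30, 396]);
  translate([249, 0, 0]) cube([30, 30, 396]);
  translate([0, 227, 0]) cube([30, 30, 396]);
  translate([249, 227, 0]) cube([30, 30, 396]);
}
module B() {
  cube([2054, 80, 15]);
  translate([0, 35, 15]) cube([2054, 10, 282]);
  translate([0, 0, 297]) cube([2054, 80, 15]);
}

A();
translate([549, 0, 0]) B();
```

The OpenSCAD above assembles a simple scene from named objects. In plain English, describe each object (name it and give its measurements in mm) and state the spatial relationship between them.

A is a simple wooden stool: a rectangular seat 279 mm (x) by 257 mm (y), 27 mm thick, top face at z = 423 mm, on four square legs, each 30×30 mm in cross-section. The legs rest on z = 0, each flush with a corner of the seat.

B is an I-beam lying along x, 2054 mm long. Overall section height 312 mm. Two flanges 80 mm wide (y) and 15 mm thick, one on the floor and one at the top; a web 10 mm thick runs between them, centred on the flange width.

The I-beam is on the floor beside the stool on its +x side.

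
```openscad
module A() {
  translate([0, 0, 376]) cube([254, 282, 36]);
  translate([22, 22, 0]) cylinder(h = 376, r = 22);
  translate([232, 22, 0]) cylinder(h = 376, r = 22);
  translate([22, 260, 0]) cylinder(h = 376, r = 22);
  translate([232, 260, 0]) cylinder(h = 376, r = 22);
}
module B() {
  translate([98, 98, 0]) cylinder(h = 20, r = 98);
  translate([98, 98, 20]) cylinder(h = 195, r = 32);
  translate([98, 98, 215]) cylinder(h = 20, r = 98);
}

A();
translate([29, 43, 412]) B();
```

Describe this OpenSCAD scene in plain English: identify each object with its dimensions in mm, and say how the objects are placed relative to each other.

A is a four-legged stool. The seat is a 254×282×36 mm slab whose top surface is at z = 412 mm; four round legs, each 44 mm in diameter, run from the floor (z = 0) to the underside of the seat, each leg's axis is inset half a diameter from the nearest pair of seat edges (so the leg's bounding box is flush with the corner).

B is a spool: two coaxial disc flanges of radius 98 mm and thickness 20 mm, joined by a core cylinder of radius 32 mm and height 195 mm. The lower flange rests on z = 0 and the three cylinders share a vertical axis.

The spool is on top of the stool, centred.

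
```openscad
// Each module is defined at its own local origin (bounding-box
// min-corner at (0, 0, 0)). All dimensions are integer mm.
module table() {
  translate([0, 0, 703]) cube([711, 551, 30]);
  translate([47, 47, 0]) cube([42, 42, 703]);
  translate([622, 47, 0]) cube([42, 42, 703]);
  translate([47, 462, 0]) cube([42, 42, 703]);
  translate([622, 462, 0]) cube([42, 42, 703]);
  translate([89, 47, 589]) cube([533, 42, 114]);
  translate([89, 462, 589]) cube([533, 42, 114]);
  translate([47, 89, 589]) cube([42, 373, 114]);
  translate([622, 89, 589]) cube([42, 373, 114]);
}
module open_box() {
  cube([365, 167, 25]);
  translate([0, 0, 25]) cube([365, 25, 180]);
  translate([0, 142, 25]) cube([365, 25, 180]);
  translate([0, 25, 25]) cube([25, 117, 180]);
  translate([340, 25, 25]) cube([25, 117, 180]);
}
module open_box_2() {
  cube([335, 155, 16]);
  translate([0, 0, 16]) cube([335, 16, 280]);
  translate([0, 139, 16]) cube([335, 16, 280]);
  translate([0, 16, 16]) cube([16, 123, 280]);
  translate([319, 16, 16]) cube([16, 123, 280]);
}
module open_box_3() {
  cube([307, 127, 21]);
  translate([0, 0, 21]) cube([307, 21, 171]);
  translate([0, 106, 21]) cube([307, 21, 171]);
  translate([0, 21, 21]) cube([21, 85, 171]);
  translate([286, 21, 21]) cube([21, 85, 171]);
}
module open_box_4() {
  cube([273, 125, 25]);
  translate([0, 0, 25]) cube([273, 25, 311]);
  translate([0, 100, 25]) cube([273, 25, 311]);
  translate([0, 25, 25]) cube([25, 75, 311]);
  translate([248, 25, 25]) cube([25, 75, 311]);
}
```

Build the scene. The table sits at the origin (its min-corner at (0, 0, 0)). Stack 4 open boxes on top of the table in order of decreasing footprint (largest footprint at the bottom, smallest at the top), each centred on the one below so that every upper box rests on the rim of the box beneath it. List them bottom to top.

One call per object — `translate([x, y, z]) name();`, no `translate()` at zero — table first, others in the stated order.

table();
translate([173, 192, 733]) open_box();
translate([188, 198, 938]) open_box_2();
translate([202, 212, 1234]) open_box_3();
translate([219, 213, 1426]) open_box_4();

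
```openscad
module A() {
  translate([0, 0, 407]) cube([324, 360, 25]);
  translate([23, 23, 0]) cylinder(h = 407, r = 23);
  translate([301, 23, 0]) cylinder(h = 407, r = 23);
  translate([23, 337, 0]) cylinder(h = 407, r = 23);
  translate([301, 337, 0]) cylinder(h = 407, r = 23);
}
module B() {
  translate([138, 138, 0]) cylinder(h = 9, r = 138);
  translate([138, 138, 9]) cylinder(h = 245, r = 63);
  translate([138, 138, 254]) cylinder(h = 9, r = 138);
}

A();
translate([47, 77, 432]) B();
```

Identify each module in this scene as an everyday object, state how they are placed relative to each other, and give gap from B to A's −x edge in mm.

The spool's min-x is at 47; the stool's min-x is 0; gap = 47 mm.

A is a stool. B is a spool. The spool is on top of the stool. The gap from the spool to the stool's −x edge is 47 mm.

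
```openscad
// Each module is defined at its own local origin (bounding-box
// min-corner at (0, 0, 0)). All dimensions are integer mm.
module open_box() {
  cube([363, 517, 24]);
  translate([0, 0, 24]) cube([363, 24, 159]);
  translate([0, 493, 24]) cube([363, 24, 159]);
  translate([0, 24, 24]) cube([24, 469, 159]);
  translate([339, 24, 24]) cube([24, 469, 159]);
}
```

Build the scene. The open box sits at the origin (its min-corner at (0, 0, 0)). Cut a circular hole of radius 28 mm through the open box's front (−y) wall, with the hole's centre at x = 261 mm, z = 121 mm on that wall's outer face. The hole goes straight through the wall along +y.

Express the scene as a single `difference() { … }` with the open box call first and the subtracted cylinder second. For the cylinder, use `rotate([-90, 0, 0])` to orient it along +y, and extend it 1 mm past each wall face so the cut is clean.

difference() {
  open_box();
  translate([261, -1, 121]) rotate([-90, 0, 0]) cylinder(h = 26, r = 28);
}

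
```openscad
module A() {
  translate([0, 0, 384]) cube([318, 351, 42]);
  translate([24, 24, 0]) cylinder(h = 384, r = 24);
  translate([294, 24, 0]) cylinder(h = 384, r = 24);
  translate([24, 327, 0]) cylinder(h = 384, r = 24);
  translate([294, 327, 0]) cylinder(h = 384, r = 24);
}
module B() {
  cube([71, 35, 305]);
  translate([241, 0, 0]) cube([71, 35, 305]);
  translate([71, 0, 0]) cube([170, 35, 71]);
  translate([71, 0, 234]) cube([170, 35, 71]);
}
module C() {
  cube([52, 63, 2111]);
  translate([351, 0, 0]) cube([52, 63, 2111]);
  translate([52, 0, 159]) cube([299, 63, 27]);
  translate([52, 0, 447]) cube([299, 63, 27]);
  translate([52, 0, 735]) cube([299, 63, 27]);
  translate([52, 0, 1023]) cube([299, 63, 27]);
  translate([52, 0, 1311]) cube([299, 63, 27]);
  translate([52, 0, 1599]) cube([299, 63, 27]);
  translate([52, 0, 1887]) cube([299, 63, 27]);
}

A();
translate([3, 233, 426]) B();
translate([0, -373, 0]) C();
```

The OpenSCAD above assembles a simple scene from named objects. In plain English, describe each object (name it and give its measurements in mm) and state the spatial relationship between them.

A is a four-legged stool. The seat is 318×351 mm, 42 mm thick, top at z = 426 mm. It stands on four round legs, each 48 mm in diameter, from z = 0 to the seat underside, each leg's axis is inset half a diameter from the nearest pair of seat edges (so the leg's bounding box is flush with the corner).

B is a rectangular picture frame lying in the x–z plane (depth along y). The opening is 170 mm wide (x) by 163 mm tall (z), surrounded by a border 71 mm wide on all four sides. The frame is 35 mm deep and is made of two full-height vertical stiles with two horizontal rails fitted between them.

C is a wooden ladder with two side rails of 52×63 mm section and 2111 mm height, set 403 mm apart overall. Between them run 7 rectangular rungs (63 mm deep, 27 mm thick), front faces flush with the rails' −y face. The bottom of the first rung is 159 mm above the floor and each subsequent rung is 288 mm higher than the one below.

The picture frame is on top of the stool. The ladder is on the floor beside the stool on its −y side.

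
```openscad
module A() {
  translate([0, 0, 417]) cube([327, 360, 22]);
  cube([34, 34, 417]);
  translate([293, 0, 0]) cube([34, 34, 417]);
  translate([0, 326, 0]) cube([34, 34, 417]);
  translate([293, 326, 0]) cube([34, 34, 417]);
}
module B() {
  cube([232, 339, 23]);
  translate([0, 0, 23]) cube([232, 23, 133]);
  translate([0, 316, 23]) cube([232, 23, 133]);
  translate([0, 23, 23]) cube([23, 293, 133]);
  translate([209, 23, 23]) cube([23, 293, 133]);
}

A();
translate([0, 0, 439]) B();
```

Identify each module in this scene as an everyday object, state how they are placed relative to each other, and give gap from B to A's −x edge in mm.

The open box's min-x is at 0; the stool's min-x is 0; gap = 0 mm.

A is a stool. B is an open box. The open box is on top of the stool. The gap from the open box to the stool's −x edge is 0 mm.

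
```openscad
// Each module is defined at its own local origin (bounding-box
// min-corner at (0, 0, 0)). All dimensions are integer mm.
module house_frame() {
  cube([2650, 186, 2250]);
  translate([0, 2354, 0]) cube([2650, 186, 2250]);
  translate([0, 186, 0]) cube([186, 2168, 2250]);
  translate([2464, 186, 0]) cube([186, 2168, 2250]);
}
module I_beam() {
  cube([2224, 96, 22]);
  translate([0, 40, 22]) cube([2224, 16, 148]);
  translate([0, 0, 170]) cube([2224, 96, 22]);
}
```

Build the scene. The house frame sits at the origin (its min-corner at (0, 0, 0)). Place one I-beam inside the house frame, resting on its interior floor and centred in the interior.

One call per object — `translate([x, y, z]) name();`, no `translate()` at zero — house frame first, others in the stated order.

house_frame();
translate([213, 1222, 0]) I_beam();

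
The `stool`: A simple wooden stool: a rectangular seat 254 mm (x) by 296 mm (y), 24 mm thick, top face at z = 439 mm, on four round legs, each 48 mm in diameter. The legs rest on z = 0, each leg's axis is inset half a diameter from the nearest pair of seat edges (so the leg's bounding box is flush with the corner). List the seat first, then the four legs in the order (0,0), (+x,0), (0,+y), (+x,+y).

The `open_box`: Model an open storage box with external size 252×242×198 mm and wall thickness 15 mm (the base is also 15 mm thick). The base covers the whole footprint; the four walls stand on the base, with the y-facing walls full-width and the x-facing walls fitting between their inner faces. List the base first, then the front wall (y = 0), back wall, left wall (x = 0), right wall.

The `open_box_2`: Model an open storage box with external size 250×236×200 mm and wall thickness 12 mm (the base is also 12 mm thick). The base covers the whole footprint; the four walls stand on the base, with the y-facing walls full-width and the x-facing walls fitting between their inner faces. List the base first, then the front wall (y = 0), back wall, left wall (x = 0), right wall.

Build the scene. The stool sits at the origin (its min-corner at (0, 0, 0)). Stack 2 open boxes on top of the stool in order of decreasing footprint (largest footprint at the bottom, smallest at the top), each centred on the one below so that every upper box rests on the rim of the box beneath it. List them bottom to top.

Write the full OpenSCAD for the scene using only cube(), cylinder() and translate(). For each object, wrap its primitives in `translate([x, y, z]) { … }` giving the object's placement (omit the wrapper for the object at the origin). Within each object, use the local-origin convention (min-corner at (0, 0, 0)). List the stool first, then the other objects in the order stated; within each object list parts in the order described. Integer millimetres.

translate([0, 0, 415]) cube([254, 296, 24]);
translate([24, 24, 0]) cylinder(h = 415, r = 24);
translate([230, 24, 0]) cylinder(h = 415, r = 24);
translate([24, 272, 0]) cylinder(h = 415, r = 24);
translate([230, 272, 0]) cylinder(h = 415, r = 24);
translate([1, 27, 439]) {
  cube([252, 242, 15]);
  translate([0, 0, 15]) cube([252, 15, 183]);
  translate([0, 227, 15]) cube([252, 15, 183]);
  translate([0, 15, 15]) cube([15, 212, 183]);
  translate([237, 15, 15]) cube([15, 212, 183]);
}
translate([2, 30, 637]) {
  cube([250, 236, 12]);
  translate([0, 0, 12]) cube([250, 12, 188]);
  translate([0, 224, 12]) cube([250, 12, 188]);
  translate([0, 12, 12]) cube([12, 212, 188]);
  translate([238, 12, 12]) cube([12, 212, 188]);
}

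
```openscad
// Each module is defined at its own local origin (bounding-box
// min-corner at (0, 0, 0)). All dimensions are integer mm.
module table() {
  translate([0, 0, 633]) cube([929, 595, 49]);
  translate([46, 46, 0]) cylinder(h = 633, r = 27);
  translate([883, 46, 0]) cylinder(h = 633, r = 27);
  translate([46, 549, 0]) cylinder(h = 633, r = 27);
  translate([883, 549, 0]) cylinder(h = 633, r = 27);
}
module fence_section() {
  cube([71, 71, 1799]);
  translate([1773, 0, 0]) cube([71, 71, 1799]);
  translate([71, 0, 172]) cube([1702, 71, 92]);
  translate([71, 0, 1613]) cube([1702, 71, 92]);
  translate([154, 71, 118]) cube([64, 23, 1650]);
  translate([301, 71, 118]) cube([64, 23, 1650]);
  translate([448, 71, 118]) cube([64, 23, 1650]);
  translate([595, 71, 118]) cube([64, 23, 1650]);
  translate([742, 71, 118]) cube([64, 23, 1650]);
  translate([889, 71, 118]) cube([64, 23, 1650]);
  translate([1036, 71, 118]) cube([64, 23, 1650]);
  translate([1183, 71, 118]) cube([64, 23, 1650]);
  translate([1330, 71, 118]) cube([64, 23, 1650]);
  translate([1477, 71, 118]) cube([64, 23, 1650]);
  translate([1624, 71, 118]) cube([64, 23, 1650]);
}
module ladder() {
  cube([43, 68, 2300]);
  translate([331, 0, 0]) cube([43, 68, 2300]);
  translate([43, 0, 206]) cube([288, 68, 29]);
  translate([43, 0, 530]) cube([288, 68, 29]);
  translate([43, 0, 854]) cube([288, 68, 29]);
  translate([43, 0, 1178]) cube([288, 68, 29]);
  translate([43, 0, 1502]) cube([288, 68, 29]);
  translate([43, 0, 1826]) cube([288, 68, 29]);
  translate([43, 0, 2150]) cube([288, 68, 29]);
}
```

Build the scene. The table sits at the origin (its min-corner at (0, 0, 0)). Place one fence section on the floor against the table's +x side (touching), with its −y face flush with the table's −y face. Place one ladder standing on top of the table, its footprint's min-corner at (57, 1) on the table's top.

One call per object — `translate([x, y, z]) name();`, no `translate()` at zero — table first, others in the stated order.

table();
translate([929, 0, 0]) fence_section();
translate([57, 1, 682]) ladder();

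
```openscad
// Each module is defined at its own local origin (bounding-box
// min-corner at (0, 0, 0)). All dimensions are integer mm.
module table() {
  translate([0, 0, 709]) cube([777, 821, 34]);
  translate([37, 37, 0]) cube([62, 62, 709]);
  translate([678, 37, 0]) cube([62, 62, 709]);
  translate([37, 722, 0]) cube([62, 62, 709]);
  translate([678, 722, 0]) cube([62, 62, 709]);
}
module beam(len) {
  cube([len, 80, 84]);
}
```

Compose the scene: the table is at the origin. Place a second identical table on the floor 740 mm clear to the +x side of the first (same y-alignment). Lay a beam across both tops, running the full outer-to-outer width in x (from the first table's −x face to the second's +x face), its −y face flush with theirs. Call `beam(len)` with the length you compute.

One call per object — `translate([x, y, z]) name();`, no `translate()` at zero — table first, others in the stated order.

table();
translate([1517, 0, 0]) table();
translate([0, 0, 743]) beam(2294);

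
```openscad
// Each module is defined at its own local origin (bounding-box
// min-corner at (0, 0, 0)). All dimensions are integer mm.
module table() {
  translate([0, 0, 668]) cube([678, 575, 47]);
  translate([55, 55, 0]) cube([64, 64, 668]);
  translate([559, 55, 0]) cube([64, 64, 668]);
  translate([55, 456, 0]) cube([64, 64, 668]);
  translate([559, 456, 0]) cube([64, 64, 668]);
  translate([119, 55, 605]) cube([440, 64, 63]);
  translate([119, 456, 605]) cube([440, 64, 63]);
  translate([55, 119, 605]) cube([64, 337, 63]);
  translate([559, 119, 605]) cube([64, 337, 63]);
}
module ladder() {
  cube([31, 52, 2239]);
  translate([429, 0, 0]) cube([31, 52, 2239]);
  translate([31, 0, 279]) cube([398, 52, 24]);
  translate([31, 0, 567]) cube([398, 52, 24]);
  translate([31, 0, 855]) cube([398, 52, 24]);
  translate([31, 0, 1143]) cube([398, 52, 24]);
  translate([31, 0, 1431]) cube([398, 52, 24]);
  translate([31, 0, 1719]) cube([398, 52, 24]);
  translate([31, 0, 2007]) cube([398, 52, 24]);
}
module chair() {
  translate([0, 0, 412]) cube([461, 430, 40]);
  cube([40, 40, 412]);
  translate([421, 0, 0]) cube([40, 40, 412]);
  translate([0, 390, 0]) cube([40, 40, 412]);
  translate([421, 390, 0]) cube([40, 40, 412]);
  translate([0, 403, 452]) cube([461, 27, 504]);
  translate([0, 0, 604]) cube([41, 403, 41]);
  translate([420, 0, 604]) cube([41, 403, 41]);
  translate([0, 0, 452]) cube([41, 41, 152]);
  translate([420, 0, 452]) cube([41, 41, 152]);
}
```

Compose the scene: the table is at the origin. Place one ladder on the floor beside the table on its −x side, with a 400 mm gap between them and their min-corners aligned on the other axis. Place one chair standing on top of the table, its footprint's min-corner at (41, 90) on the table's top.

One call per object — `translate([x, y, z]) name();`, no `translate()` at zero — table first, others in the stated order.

table();
translate([-860, 0, 0]) ladder();
translate([41, 90, 715]) chair();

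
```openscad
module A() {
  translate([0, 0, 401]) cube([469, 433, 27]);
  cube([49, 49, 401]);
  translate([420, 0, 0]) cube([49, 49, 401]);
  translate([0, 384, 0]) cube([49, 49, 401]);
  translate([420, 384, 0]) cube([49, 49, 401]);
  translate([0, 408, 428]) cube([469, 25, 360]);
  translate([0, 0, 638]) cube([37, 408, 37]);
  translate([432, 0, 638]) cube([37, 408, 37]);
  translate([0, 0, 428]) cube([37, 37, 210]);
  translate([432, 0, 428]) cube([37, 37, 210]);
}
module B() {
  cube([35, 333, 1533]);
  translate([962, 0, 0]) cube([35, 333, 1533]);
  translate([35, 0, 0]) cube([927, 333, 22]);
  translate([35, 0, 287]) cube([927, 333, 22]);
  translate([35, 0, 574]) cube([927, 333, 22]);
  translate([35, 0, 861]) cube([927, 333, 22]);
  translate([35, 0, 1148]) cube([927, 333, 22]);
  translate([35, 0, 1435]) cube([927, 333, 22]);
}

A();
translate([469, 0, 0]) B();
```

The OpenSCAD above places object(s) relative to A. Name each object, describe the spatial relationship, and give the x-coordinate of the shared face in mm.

The chair's +x face and the bookshelf's −x face are both at x = 469 mm.

A is a chair. B is a bookshelf. The bookshelf is against the chair's +x side, with their −y faces flush. The x-coordinate of the shared face is 469 mm.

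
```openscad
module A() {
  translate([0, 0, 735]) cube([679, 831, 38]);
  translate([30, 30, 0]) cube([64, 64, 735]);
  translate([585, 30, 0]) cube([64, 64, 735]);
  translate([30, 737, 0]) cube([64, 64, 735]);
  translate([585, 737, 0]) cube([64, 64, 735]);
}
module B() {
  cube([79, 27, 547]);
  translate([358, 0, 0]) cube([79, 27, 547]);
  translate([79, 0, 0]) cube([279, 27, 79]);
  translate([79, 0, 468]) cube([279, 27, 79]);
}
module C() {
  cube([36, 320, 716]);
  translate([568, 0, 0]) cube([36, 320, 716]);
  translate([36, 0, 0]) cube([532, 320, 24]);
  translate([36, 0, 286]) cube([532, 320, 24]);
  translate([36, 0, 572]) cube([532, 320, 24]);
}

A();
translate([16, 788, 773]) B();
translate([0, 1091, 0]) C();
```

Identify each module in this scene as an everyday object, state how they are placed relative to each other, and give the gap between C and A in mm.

The bookshelf's nearest face is 260 mm from the table's +y face.

A is a table. B is a picture frame. C is a bookshelf. The picture frame is on top of the table. The bookshelf is on the floor beside the table on its +y side. The gap between the bookshelf and the table is 260 mm.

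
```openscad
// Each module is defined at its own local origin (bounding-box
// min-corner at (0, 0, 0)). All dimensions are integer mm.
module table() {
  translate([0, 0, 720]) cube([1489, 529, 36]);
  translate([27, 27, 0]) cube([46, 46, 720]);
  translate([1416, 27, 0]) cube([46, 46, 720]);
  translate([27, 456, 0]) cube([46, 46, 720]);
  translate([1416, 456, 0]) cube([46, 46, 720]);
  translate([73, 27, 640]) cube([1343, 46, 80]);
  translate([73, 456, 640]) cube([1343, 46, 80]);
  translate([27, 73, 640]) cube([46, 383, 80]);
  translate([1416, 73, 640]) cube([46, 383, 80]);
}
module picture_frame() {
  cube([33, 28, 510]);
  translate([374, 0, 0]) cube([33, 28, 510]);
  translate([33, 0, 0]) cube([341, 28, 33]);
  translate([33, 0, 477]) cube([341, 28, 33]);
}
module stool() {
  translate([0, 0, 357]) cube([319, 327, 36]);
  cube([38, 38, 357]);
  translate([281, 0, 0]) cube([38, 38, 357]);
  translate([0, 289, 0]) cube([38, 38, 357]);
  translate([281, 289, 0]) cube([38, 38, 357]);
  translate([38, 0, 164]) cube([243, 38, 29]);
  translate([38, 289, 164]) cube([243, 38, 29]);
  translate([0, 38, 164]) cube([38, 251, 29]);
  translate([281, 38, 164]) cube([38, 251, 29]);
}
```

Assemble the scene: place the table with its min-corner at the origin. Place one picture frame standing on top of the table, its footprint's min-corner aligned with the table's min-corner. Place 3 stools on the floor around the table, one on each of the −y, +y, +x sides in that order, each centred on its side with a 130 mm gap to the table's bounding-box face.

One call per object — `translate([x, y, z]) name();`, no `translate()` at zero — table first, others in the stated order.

table();
translate([0, 0, 756]) picture_frame();
translate([585, -457, 0]) stool();
translate([585, 659, 0]) stool();
translate([1619, 101, 0]) stool();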